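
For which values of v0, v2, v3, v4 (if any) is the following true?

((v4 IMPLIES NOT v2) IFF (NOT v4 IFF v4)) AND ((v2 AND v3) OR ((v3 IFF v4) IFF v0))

v0=T, v2=T, v3=T, v4=T

  (v4 IMPLIES NOT v2) IFF (NOT v4 IFF v4) = True
    v4 IMPLIES NOT v2 = False
      NOT v2 = False
    NOT v4 IFF v4 = False
      NOT v4 = False
  (v2 AND v3) OR ((v3 IFF v4) IFF v0) = True
    v2 AND v3 = True
    (v3 IFF v4) IFF v0 = True
      v3 IFF v4 = True
Both conjuncts True, so the formula holds.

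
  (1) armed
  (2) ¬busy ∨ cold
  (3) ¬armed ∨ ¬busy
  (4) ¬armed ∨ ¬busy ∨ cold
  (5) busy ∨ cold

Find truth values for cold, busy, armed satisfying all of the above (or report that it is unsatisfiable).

cold = True; busy = False; armed = True

Unit clause (armed) forces armed = True.
In (¬armed ∨ ¬busy) only ¬busy is left, so busy = False.
In (busy ∨ cold) only cold is left, so cold = True.
Check each clause:
  (armed): armed holds.
  (¬busy ∨ cold): ¬busy holds.
  (¬armed ∨ ¬busy): ¬busy holds.
  (¬armed ∨ ¬busy ∨ cold): ¬busy holds.
  (busy ∨ cold): cold holds.
All clauses satisfied.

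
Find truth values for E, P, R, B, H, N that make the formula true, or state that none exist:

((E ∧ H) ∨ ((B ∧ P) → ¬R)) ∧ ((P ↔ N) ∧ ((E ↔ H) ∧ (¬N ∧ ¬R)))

E: True, P: False, R: False, B: False, H: True, N: False

  (E ∧ H) ∨ ((B ∧ P) → ¬R) = True
    E ∧ H = True
    (B ∧ P) → ¬R = True
      B ∧ P = False
      ¬R = True
  (P ↔ N) ∧ ((E ↔ H) ∧ (¬N ∧ ¬R)) = True
    P ↔ N = True
    (E ↔ H) ∧ (¬N ∧ ¬R) = True
      E ↔ H = True
      ¬N ∧ ¬R = True
        ¬N = True
        ¬R = True
Both conjuncts True, so the formula holds.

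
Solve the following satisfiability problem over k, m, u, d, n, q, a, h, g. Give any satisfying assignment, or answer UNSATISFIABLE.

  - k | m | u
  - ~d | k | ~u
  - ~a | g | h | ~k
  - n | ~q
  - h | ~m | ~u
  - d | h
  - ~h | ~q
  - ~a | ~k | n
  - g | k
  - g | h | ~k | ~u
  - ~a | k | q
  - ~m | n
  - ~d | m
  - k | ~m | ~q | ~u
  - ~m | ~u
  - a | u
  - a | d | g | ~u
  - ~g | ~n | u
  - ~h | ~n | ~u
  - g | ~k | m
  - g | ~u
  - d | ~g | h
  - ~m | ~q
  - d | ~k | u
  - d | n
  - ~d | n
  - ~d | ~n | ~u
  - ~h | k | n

k=T; m=T; u=F; d=T; n=T; q=F; a=T; h=T; g=F

Set k = True.
Set m = True.
  then (~m | n) forces n = True.
  then (~m | ~u) forces u = False.
  then (a | u) forces a = True.
  then (~g | ~n | u) forces g = False.
  then (~m | ~q) forces q = False.
  then (d | ~k | u) forces d = True.
  then (~a | g | h | ~k) forces h = True.
All clauses satisfied.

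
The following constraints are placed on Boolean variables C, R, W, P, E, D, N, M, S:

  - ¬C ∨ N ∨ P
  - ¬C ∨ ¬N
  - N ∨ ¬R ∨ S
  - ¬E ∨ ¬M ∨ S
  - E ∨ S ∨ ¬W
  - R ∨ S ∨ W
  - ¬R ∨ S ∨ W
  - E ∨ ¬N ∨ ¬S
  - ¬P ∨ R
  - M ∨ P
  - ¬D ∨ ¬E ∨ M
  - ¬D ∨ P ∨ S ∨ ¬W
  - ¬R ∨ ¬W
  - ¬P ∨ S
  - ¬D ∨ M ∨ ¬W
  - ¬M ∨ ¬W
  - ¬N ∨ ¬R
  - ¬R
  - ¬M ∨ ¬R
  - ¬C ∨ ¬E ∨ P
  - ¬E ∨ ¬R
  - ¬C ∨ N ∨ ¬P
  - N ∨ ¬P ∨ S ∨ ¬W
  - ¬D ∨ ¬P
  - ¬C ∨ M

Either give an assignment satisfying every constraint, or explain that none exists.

C = False, R = False, W = False, P = False, E = False, D = True, N = False, M = True, S = True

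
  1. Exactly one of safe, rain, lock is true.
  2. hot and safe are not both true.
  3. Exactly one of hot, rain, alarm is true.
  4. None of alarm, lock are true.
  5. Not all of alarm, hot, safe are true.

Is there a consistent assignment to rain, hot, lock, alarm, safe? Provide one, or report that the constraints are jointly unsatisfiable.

rain=T; hot=F; lock=F; alarm=F; safe=F

  (1) {safe, rain, lock}: 1 true — exactly one ✓
  (2) hot=F, safe=F — not both ✓
  (3) {hot, rain, alarm}: 1 true — exactly one ✓
  (4) {alarm, lock}: 0 true — none ✓
  (5) {alarm, hot, safe}: 0/3 true — not all ✓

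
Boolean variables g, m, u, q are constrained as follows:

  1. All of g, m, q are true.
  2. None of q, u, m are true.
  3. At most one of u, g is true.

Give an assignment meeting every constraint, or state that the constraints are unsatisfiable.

Unsatisfiable

Case m = True:
  Constraint (2) is violated (m=T) — contradiction.
Case m = False:
  Constraint (1) is violated (m=F) — contradiction.
Both cases fail — unsatisfiable.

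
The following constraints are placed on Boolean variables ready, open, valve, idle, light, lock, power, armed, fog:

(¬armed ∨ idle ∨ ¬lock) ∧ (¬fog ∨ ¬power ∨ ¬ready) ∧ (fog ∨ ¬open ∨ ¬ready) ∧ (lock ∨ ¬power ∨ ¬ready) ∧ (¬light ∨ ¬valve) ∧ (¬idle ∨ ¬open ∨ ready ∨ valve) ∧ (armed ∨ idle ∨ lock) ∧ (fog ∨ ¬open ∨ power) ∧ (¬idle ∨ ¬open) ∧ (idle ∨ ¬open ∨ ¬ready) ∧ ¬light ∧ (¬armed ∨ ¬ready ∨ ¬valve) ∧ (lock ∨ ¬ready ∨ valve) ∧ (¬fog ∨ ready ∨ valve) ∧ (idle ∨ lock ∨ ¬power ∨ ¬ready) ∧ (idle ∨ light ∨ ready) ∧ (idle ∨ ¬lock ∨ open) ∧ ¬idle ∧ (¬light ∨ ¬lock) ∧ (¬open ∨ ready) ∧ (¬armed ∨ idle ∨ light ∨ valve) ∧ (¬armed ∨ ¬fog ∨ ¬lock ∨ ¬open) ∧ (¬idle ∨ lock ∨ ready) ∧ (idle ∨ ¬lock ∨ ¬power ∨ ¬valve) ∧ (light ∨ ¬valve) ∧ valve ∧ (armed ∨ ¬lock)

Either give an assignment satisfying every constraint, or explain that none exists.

UNSATISFIABLE

Case valve = True:
  (¬light ∨ ¬valve) forces light = False.
  Clause (light ∨ ¬valve) is falsified — contradiction.
Case valve = False:
  Clause (valve) is falsified — contradiction.
Both cases fail, so the formula is unsatisfiable.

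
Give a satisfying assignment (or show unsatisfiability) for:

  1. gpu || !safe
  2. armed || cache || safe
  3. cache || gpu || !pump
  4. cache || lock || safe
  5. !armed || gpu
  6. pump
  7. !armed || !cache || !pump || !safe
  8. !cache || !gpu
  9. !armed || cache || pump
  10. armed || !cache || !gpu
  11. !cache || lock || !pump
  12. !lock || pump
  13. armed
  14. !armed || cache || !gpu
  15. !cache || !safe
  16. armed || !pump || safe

Case pump = True:
  (armed) forces armed = True.
  (!armed || gpu) forces gpu = True.
  (!cache || !gpu) forces cache = False.
  Clause (!armed || cache || !gpu) is falsified — contradiction.
Case pump = False:
  Clause (pump) is falsified — contradiction.
Both cases fail, so the formula is unsatisfiable.

Unsatisfiable — no assignment works.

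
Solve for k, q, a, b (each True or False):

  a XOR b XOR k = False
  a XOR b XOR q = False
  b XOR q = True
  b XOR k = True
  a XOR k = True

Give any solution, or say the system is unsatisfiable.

k=F; q=F; a=T; b=T

a XOR b XOR k = T XOR T XOR F = False ✓
a XOR b XOR q = T XOR T XOR F = False ✓
b XOR q = T XOR F = True ✓
b XOR k = T XOR F = True ✓
a XOR k = T XOR F = True ✓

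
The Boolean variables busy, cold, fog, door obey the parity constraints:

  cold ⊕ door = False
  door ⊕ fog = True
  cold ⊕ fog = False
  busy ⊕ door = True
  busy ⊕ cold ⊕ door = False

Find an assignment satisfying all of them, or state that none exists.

Adding constraints 1, 2, 3 mod 2: every variable appears an even number of times on the left, so the left side is 0.
But the right sides sum to 1 (mod 2). 0 ≠ 1 — the system is inconsistent.

Unsatisfiable — no assignment works.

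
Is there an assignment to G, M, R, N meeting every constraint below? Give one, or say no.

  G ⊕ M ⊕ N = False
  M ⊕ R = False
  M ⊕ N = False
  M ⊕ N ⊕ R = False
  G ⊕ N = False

G = False, M = False, R = False, N = False

G ⊕ M ⊕ N = F ⊕ F ⊕ F = False ✓
M ⊕ R = F ⊕ F = False ✓
M ⊕ N = F ⊕ F = False ✓
M ⊕ N ⊕ R = F ⊕ F ⊕ F = False ✓
G ⊕ N = F ⊕ F = False ✓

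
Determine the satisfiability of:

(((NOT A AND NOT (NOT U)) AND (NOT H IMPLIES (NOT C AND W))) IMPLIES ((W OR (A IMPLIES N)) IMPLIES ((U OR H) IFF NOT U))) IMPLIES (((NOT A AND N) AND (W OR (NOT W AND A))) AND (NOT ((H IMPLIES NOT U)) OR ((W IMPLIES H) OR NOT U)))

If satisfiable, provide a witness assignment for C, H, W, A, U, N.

C: True, H: False, W: True, A: False, U: False, N: True

  (((NOT A AND NOT (NOT U)) AND (NOT H IMPLIES (NOT C AND W))) IMPLIES ((W OR (A IMPLIES N)) IMPLIES ((U OR H) IFF NOT U))) IMPLIES (((NOT A AND N) AND (W OR (NOT W AND A))) AND (NOT ((H IMPLIES NOT U)) OR ((W IMPLIES H) OR NOT U))) = True
    ((NOT A AND NOT (NOT U)) AND (NOT H IMPLIES (NOT C AND W))) IMPLIES ((W OR (A IMPLIES N)) IMPLIES ((U OR H) IFF NOT U)) = True
      (NOT A AND NOT (NOT U)) AND (NOT H IMPLIES (NOT C AND W)) = False
        NOT A AND NOT (NOT U) = False
          NOT A = True
          NOT (NOT U) = False
            NOT U = True
        NOT H IMPLIES (NOT C AND W) = False
          NOT H = True
          NOT C AND W = False
            NOT C = False
      (W OR (A IMPLIES N)) IMPLIES ((U OR H) IFF NOT U) = False
        W OR (A IMPLIES N) = True
          A IMPLIES N = True
        (U OR H) IFF NOT U = False
          U OR H = False
          NOT U = True
    ((NOT A AND N) AND (W OR (NOT W AND A))) AND (NOT ((H IMPLIES NOT U)) OR ((W IMPLIES H) OR NOT U)) = True
      (NOT A AND N) AND (W OR (NOT W AND A)) = True
        NOT A AND N = True
          NOT A = True
        W OR (NOT W AND A) = True
          NOT W AND A = False
            NOT W = False
      NOT ((H IMPLIES NOT U)) OR ((W IMPLIES H) OR NOT U) = True
        NOT ((H IMPLIES NOT U)) = False
          H IMPLIES NOT U = True
            NOT U = True
        (W IMPLIES H) OR NOT U = True
          W IMPLIES H = False
          NOT U = True
The formula evaluates to True.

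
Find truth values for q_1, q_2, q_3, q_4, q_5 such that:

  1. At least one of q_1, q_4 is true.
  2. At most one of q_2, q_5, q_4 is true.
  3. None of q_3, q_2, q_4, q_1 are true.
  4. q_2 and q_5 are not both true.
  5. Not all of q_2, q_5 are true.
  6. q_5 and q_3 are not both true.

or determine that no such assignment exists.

The formula is unsatisfiable.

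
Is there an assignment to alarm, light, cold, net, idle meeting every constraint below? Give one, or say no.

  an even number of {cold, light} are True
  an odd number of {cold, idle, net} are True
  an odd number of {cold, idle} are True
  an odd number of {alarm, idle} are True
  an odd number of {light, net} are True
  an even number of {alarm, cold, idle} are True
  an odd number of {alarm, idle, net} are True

alarm = True, light = True, cold = True, net = False, idle = False

{cold, light}: 2 true → even ✓
{cold, idle, net}: 1 true → odd ✓
{cold, idle}: 1 true → odd ✓
{alarm, idle}: 1 true → odd ✓
{light, net}: 1 true → odd ✓
{alarm, cold, idle}: 2 true → even ✓
{alarm, idle, net}: 1 true → odd ✓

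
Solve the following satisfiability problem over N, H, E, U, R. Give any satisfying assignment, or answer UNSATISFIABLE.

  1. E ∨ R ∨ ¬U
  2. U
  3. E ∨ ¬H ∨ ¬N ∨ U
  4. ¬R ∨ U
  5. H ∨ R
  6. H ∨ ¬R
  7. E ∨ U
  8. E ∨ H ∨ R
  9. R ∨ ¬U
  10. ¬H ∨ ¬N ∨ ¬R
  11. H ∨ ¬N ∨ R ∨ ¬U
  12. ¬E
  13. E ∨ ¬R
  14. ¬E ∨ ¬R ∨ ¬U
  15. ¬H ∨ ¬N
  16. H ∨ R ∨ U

Case E = True:
  Clause (¬E) is falsified — contradiction.
Case E = False:
  (U) forces U = True.
  (E ∨ R ∨ ¬U) forces R = True.
  Clause (E ∨ ¬R) is falsified — contradiction.
Both cases fail, so the formula is unsatisfiable.

No satisfying assignment exists.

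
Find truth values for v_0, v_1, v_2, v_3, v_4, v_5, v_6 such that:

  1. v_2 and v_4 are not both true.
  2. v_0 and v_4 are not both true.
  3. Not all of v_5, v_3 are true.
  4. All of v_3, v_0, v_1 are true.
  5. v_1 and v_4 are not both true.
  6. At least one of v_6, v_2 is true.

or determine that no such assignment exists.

v_0 = True, v_1 = True, v_2 = True, v_3 = True, v_4 = False, v_5 = False, v_6 = True

  (1) v_2=T, v_4=F — not both ✓
  (2) v_0=T, v_4=F — not both ✓
  (3) {v_5, v_3}: 1/2 true — not all ✓
  (4) {v_3, v_0, v_1}: all 3 true ✓
  (5) v_1=T, v_4=F — not both ✓
  (6) {v_6, v_2}: 2 true — at least one ✓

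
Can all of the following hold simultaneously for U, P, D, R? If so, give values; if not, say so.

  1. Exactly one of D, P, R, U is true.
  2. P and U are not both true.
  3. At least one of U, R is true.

U=T; P=F; D=F; R=F

  (1) {D, P, R, U}: 1 true — exactly one ✓
  (2) P=F, U=T — not both ✓
  (3) {U, R}: 1 true — at least one ✓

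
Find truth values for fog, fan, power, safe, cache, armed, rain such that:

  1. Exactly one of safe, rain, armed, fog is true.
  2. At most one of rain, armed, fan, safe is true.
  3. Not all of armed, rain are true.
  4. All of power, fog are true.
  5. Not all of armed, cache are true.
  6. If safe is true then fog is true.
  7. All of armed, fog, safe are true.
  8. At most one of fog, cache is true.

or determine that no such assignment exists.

Case fog = True:
  (1) with fog=T forces safe = False.
  Constraint (7) is violated (safe=F) — contradiction.
Case fog = False:
  Constraint (4) is violated (fog=F) — contradiction.
Both cases fail — unsatisfiable.

UNSATISFIABLE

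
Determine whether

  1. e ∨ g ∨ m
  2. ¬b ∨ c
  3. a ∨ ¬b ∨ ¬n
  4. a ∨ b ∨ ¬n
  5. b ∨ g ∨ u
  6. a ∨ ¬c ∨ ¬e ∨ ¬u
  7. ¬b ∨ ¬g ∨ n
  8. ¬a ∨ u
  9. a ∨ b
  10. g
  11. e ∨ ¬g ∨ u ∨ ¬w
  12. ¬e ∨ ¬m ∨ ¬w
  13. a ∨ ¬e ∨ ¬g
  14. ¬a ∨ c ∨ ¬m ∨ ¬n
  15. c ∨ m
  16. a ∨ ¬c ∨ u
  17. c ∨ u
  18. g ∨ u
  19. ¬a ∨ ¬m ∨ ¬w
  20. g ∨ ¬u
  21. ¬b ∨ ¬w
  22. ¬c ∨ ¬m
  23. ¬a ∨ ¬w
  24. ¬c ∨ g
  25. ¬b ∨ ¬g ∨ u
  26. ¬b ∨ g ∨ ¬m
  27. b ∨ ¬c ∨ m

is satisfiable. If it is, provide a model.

b = True, u = True, a = True, w = False, m = False, c = True, n = True, g = True, e = True

Unit clause (g) forces g = True.
Set b = True.
  then (¬b ∨ c) forces c = True.
  then (¬b ∨ ¬g ∨ n) forces n = True.
  then (¬b ∨ ¬w) forces w = False.
  then (¬c ∨ ¬m) forces m = False.
  then (¬b ∨ ¬g ∨ u) forces u = True.
  then (a ∨ ¬b ∨ ¬n) forces a = True.
Set e = True.
All clauses satisfied.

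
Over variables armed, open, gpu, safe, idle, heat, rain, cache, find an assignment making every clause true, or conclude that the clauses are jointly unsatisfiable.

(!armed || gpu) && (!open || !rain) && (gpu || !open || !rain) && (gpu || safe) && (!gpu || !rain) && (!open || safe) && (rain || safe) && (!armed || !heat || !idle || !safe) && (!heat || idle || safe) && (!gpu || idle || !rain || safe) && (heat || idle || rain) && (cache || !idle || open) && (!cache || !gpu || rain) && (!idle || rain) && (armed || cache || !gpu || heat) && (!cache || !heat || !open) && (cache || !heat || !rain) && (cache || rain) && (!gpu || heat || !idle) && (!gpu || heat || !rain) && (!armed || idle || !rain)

Try armed = True:
  (!armed || gpu) forces gpu = True.
  (!gpu || !rain) forces rain = False.
  (rain || safe) forces safe = True.
  (!cache || !gpu || rain) forces cache = False.
  clause (cache || rain) is falsified — backtrack.
So armed = False.
Set open = False.
Set gpu = False.
  then (gpu || safe) forces safe = True.
Set idle = True.
  then (cache || !idle || open) forces cache = True.
  then (!idle || rain) forces rain = True.
Set heat = False.
All clauses satisfied.

armed = False, open = False, gpu = False, safe = True, idle = True, heat = False, rain = True, cache = True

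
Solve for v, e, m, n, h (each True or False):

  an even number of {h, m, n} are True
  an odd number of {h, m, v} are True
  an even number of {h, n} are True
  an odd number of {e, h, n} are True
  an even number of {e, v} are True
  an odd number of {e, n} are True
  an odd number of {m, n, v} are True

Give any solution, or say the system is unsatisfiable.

v: True, e: True, m: False, n: False, h: False

{h, m, n}: 0 true → even ✓
{h, m, v}: 1 true → odd ✓
{h, n}: 0 true → even ✓
{e, h, n}: 1 true → odd ✓
{e, v}: 2 true → even ✓
{e, n}: 1 true → odd ✓
{m, n, v}: 1 true → odd ✓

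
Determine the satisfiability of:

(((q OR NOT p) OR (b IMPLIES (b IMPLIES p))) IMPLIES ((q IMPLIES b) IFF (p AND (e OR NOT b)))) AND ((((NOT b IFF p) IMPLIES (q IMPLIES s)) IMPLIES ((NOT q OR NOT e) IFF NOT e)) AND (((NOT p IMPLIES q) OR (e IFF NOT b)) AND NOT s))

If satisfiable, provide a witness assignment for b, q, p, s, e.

b: False, q: True, p: False, s: False, e: True

  ((q OR NOT p) OR (b IMPLIES (b IMPLIES p))) IMPLIES ((q IMPLIES b) IFF (p AND (e OR NOT b))) = True
    (q OR NOT p) OR (b IMPLIES (b IMPLIES p)) = True
      q OR NOT p = True
        NOT p = True
      b IMPLIES (b IMPLIES p) = True
        b IMPLIES p = True
    (q IMPLIES b) IFF (p AND (e OR NOT b)) = True
      q IMPLIES b = False
      p AND (e OR NOT b) = False
        e OR NOT b = True
          NOT b = True
  (((NOT b IFF p) IMPLIES (q IMPLIES s)) IMPLIES ((NOT q OR NOT e) IFF NOT e)) AND (((NOT p IMPLIES q) OR (e IFF NOT b)) AND NOT s) = True
    ((NOT b IFF p) IMPLIES (q IMPLIES s)) IMPLIES ((NOT q OR NOT e) IFF NOT e) = True
      (NOT b IFF p) IMPLIES (q IMPLIES s) = True
        NOT b IFF p = False
          NOT b = True
        q IMPLIES s = False
      (NOT q OR NOT e) IFF NOT e = True
        NOT q OR NOT e = False
          NOT q = False
          NOT e = False
        NOT e = False
    ((NOT p IMPLIES q) OR (e IFF NOT b)) AND NOT s = True
      (NOT p IMPLIES q) OR (e IFF NOT b) = True
        NOT p IMPLIES q = True
          NOT p = True
        e IFF NOT b = True
          NOT b = True
      NOT s = True
Both conjuncts True, so the formula holds.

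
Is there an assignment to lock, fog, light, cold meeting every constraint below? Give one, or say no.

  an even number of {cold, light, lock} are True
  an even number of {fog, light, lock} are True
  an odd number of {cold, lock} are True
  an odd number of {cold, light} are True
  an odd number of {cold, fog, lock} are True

lock: True, fog: False, light: True, cold: False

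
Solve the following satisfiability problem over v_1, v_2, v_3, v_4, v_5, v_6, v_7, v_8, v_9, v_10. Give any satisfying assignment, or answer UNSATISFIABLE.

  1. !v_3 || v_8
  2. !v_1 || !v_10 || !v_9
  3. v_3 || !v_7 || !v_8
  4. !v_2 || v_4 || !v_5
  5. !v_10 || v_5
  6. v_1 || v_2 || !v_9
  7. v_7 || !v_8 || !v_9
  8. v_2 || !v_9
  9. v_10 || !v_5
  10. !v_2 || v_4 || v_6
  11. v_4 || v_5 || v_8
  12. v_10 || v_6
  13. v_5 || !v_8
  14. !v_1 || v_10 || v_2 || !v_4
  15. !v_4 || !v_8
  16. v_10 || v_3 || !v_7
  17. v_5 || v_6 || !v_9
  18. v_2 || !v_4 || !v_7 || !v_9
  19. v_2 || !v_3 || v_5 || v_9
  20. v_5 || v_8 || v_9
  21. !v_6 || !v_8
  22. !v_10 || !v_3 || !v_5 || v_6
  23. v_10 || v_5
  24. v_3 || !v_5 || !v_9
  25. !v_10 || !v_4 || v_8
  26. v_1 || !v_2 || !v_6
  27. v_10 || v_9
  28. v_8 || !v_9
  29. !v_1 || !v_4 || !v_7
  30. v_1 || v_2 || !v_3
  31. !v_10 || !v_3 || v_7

v_1=F, v_2=F, v_3=F, v_4=F, v_5=T, v_6=F, v_7=F, v_8=T, v_9=F, v_10=T

Set v_1 = False.
Set v_2 = False.
  then (v_1 || v_2 || !v_9) forces v_9 = False.
  then (v_10 || v_9) forces v_10 = True.
  then (v_1 || v_2 || !v_3) forces v_3 = False.
  then (!v_10 || v_5) forces v_5 = True.
Try v_4 = True:
  (!v_4 || !v_8) forces v_8 = False.
  clause (!v_10 || !v_4 || v_8) is falsified — backtrack.
So v_4 = False.
Set v_6 = False.
Set v_7 = False.
Set v_8 = True.
All clauses satisfied.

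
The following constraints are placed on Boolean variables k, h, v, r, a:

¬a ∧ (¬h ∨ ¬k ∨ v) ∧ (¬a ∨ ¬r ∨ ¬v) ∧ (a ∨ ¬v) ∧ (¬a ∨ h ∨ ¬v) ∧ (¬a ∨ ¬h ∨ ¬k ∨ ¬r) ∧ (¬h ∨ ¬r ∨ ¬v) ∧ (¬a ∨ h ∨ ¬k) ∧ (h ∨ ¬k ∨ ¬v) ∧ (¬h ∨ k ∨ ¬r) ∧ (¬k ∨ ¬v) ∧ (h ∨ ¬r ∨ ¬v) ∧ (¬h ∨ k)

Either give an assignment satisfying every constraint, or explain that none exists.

Unit clause (¬a) forces a = False.
In (a ∨ ¬v) only ¬v is left, so v = False.
Set k = False.
  then (¬h ∨ k) forces h = False.
Set r = True.
All clauses satisfied.

k=F; h=F; v=F; r=T; a=F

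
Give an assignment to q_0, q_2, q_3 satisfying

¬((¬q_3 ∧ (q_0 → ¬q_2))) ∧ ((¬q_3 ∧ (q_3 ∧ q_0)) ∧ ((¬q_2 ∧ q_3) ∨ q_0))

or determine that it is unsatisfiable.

UNSATISFIABLE

Case q_3 = True: the conjunct ¬q_3 is False.
Case q_3 = False: the conjunct q_3 is False.
Both cases fail — unsatisfiable.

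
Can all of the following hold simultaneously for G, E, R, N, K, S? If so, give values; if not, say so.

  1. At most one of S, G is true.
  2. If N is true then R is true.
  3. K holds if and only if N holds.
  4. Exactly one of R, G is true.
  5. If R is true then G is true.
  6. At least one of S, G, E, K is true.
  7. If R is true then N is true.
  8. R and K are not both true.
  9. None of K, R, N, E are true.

G = True, E = False, R = False, N = False, K = False, S = False

  (1) {S, G}: 1 true — at most one ✓
  (2) N=F ⇒ R: vacuous ✓
  (3) K=F, N=F — same ✓
  (4) {R, G}: 1 true — exactly one ✓
  (5) R=F ⇒ G: vacuous ✓
  (6) {S, G, E, K}: 1 true — at least one ✓
  (7) R=F ⇒ N: vacuous ✓
  (8) R=F, K=F — not both ✓
  (9) {K, R, N, E}: 0 true — none ✓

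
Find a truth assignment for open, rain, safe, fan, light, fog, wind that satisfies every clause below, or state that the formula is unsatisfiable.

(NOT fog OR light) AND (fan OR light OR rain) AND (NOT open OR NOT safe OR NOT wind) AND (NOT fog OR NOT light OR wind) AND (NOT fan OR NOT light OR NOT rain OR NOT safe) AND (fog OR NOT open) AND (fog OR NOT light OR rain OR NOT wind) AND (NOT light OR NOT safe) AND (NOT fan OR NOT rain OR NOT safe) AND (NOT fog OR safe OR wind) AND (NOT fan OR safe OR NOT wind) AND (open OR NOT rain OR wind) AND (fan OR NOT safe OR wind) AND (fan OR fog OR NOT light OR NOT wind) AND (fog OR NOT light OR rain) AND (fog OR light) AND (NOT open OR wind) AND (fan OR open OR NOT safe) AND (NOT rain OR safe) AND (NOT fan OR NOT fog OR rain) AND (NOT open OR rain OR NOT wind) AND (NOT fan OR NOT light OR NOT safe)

open=F; rain=F; safe=F; fan=F; light=T; fog=T; wind=T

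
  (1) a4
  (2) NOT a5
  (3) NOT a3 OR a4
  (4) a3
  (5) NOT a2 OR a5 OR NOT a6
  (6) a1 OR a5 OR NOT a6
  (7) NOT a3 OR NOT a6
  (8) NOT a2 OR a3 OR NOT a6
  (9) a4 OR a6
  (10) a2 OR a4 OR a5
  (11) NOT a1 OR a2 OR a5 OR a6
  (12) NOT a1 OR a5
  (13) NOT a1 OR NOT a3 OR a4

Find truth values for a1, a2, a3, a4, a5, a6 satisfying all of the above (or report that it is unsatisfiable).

Unit clause (a4) forces a4 = True.
Unit clause (NOT a5) forces a5 = False.
Unit clause (a3) forces a3 = True.
In (NOT a3 OR NOT a6) only NOT a6 is left, so a6 = False.
In (NOT a1 OR a5) only NOT a1 is left, so a1 = False.
Set a2 = True.
All clauses satisfied.

a1: False, a2: True, a3: True, a4: True, a5: False, a6: False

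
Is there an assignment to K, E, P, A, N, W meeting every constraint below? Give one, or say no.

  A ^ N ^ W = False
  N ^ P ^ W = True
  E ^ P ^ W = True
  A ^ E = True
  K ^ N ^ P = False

K = False, E = False, P = False, A = True, N = False, W = True

A ^ N ^ W = T ^ F ^ T = False ✓
N ^ P ^ W = F ^ F ^ T = True ✓
E ^ P ^ W = F ^ F ^ T = True ✓
A ^ E = T ^ F = True ✓
K ^ N ^ P = F ^ F ^ F = False ✓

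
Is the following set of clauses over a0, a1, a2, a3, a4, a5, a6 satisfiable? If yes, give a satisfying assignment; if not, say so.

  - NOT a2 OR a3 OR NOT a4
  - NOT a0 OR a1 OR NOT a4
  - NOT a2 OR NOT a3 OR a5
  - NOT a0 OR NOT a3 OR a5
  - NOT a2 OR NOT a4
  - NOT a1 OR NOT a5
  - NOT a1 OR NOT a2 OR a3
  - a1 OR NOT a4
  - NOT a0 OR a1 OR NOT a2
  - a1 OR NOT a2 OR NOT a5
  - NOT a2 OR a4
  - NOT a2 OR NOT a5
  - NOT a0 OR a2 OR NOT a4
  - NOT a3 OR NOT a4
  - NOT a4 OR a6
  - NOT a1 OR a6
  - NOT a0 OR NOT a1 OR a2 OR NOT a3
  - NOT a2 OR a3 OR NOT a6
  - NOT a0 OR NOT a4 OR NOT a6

Set a0 = False.
Set a1 = False.
  then (a1 OR NOT a4) forces a4 = False.
  then (NOT a2 OR a4) forces a2 = False.
Set a3 = False.
Set a5 = True.
Set a6 = False.
All clauses satisfied.

a0=F, a1=F, a2=F, a3=F, a4=F, a5=T, a6=F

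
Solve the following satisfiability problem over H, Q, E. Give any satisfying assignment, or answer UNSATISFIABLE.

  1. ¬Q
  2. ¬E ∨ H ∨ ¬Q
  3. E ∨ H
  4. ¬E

H = True, Q = False, E = False

Unit clause (¬Q) forces Q = False.
Unit clause (¬E) forces E = False.
In (E ∨ H) only H is left, so H = True.
All clauses satisfied.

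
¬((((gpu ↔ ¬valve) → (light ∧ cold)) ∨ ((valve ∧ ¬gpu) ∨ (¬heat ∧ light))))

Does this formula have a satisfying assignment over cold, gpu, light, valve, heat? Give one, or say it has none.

cold = True, gpu = True, light = False, valve = False, heat = True

  ¬((((gpu ↔ ¬valve) → (light ∧ cold)) ∨ ((valve ∧ ¬gpu) ∨ (¬heat ∧ light)))) = True
    ((gpu ↔ ¬valve) → (light ∧ cold)) ∨ ((valve ∧ ¬gpu) ∨ (¬heat ∧ light)) = False
      (gpu ↔ ¬valve) → (light ∧ cold) = False
        gpu ↔ ¬valve = True
          ¬valve = True
        light ∧ cold = False
      (valve ∧ ¬gpu) ∨ (¬heat ∧ light) = False
        valve ∧ ¬gpu = False
          ¬gpu = False
        ¬heat ∧ light = False
          ¬heat = False
The formula evaluates to True.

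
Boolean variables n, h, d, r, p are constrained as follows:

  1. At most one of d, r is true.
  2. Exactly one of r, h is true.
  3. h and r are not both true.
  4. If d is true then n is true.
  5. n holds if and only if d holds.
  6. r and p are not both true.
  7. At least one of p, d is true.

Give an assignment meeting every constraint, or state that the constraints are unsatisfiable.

n = True; h = True; d = True; r = False; p = False

  (1) {d, r}: 1 true — at most one ✓
  (2) {r, h}: 1 true — exactly one ✓
  (3) h=T, r=F — not both ✓
  (4) d=T ⇒ n: T ✓
  (5) n=T, d=T — same ✓
  (6) r=F, p=F — not both ✓
  (7) {p, d}: 1 true — at least one ✓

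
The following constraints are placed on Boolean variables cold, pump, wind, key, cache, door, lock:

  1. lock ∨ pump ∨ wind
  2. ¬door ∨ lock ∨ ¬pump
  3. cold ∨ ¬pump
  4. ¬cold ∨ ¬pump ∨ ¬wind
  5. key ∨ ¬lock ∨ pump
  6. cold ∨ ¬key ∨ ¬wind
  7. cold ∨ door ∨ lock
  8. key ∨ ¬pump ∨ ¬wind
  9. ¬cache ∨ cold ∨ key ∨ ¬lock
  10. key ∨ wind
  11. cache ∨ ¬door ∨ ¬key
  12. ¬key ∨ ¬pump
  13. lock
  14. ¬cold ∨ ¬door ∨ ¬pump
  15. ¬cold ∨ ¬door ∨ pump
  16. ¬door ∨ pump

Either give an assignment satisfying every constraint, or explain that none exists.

Unit clause (lock) forces lock = True.
Set cold = True.
Set pump = False.
  then (key ∨ ¬lock ∨ pump) forces key = True.
  then (¬cold ∨ ¬door ∨ pump) forces door = False.
Set wind = True.
Set cache = False.
All clauses satisfied.

cold: True; pump: False; wind: True; key: True; cache: False; door: False; lock: True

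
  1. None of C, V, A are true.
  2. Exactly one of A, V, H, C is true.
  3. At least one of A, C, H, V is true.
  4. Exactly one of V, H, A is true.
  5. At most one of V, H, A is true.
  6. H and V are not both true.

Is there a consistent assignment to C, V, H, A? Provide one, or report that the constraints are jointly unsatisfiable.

C = False; V = False; H = True; A = False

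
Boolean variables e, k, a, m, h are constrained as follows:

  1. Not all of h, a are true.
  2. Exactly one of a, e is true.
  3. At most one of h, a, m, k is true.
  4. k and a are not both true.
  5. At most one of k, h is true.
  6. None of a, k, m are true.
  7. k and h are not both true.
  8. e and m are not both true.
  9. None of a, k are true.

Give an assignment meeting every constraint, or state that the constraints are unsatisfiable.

e: True; k: False; a: False; m: False; h: True

  (1) {h, a}: 1/2 true — not all ✓
  (2) {a, e}: 1 true — exactly one ✓
  (3) {h, a, m, k}: 1 true — at most one ✓
  (4) k=F, a=F — not both ✓
  (5) {k, h}: 1 true — at most one ✓
  (6) {a, k, m}: 0 true — none ✓
  (7) k=F, h=T — not both ✓
  (8) e=T, m=F — not both ✓
  (9) {a, k}: 0 true — none ✓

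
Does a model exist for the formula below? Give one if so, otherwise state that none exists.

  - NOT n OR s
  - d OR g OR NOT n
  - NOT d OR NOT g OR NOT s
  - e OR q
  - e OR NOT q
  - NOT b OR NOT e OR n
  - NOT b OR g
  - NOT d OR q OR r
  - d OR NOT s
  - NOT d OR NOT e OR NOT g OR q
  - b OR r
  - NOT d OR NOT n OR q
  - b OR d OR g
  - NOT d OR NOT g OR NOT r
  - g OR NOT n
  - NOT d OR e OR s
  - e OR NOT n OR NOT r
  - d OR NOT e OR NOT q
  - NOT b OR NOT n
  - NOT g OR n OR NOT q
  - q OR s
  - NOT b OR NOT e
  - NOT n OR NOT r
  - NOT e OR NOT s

d = True; b = False; q = True; s = False; n = False; g = False; e = True; r = True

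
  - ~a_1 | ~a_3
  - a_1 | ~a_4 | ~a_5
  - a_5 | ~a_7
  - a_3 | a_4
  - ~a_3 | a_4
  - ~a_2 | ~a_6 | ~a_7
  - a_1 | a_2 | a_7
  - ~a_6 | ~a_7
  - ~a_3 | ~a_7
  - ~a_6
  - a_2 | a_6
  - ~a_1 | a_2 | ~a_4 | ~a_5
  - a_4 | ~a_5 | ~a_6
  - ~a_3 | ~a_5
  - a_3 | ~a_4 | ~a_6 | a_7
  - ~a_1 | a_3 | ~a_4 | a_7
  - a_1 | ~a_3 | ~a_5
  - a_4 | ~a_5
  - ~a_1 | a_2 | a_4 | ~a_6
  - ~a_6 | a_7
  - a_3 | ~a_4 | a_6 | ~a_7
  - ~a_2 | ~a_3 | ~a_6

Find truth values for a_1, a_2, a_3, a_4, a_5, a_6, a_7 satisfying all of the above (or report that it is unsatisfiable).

a_1=F; a_2=T; a_3=F; a_4=T; a_5=F; a_6=F; a_7=F

Unit clause (~a_6) forces a_6 = False.
In (a_2 | a_6) only a_2 is left, so a_2 = True.
Try a_1 = True:
  (~a_1 | ~a_3) forces a_3 = False.
  (a_3 | a_4) forces a_4 = True.
  (~a_1 | a_3 | ~a_4 | a_7) forces a_7 = True.
  clause (a_3 | ~a_4 | a_6 | ~a_7) is falsified — backtrack.
So a_1 = False.
Set a_3 = False.
  then (a_3 | a_4) forces a_4 = True.
  then (a_3 | ~a_4 | a_6 | ~a_7) forces a_7 = False.
  then (a_1 | ~a_4 | ~a_5) forces a_5 = False.
All clauses satisfied.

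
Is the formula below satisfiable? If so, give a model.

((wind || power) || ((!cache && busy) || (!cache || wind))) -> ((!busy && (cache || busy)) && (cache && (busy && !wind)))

power = False, cache = True, busy = False, wind = False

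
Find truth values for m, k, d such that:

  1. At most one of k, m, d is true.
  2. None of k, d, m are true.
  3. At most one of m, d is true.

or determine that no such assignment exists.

m = False, k = False, d = False

  (1) {k, m, d}: 0 true — at most one ✓
  (2) {k, d, m}: 0 true — none ✓
  (3) {m, d}: 0 true — at most one ✓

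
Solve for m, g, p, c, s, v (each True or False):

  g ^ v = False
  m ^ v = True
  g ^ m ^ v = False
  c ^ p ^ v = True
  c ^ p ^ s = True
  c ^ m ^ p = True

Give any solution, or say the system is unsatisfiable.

Adding constraints 2, 4, 6 mod 2: every variable appears an even number of times on the left, so the left side is 0.
But the right sides sum to 1 (mod 2). 0 ≠ 1 — the system is inconsistent.

The formula is unsatisfiable.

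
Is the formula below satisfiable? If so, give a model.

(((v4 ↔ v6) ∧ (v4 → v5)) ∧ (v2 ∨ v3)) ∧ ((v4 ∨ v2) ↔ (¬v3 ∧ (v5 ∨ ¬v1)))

v1 = False, v2 = False, v3 = True, v4 = False, v5 = False, v6 = False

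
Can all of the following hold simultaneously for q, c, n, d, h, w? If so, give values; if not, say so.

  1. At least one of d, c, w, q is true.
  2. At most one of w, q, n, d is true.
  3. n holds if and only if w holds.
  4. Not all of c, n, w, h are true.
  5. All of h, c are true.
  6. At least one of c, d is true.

q: False, c: True, n: False, d: True, h: True, w: False

  (1) {d, c, w, q}: 2 true — at least one ✓
  (2) {w, q, n, d}: 1 true — at most one ✓
  (3) n=F, w=F — same ✓
  (4) {c, n, w, h}: 2/4 true — not all ✓
  (5) {h, c}: all 2 true ✓
  (6) {c, d}: 2 true — at least one ✓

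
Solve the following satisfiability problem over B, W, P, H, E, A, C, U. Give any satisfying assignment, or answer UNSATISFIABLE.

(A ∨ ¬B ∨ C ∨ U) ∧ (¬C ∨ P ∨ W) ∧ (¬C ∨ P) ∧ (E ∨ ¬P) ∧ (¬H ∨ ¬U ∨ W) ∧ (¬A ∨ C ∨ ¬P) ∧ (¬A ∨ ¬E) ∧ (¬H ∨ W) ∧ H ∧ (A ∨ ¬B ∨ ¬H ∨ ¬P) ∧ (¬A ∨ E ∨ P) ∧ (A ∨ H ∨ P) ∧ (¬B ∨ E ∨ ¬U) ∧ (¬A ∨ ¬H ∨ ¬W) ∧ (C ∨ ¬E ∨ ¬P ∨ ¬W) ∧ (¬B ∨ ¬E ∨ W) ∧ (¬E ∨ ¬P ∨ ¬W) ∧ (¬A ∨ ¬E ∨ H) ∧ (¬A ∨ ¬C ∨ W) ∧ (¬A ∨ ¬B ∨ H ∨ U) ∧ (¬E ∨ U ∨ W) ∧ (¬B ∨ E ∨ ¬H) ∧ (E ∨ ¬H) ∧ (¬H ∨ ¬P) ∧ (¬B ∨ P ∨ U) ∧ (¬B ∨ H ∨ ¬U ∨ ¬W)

B: True; W: True; P: False; H: True; E: True; A: False; C: False; U: True

Unit clause (H) forces H = True.
In (E ∨ ¬H) only E is left, so E = True.
In (¬H ∨ ¬P) only ¬P is left, so P = False.
In (¬C ∨ P) only ¬C is left, so C = False.
In (¬A ∨ ¬E) only ¬A is left, so A = False.
In (¬H ∨ W) only W is left, so W = True.
Set B = True.
  then (A ∨ ¬B ∨ C ∨ U) forces U = True.
All clauses satisfied.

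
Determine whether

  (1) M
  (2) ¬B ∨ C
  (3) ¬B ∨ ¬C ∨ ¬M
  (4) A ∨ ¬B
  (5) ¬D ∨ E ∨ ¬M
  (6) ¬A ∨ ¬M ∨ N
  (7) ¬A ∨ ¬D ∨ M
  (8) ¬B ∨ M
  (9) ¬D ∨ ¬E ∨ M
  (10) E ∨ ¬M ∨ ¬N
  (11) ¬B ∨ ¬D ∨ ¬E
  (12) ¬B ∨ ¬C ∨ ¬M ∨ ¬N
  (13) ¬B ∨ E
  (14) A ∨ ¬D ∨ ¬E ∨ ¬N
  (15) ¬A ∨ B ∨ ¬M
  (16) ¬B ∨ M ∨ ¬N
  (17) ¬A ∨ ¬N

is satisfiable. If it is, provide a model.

Unit clause (M) forces M = True.
Set C = True.
  then (¬B ∨ ¬C ∨ ¬M) forces B = False.
  then (¬A ∨ B ∨ ¬M) forces A = False.
Set E = True.
Set N = True.
  then (A ∨ ¬D ∨ ¬E ∨ ¬N) forces D = False.
All clauses satisfied.

C=T, A=F, B=F, M=T, E=T, N=T, D=F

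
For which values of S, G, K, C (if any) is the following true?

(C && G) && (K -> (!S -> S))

S = False; G = True; K = False; C = True

  C && G = True
  K -> (!S -> S) = True
    !S -> S = False
      !S = True
Both conjuncts True, so the formula holds.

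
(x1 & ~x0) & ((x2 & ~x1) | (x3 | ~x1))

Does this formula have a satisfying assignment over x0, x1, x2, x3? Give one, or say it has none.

x0=F; x1=T; x2=F; x3=T

  x1 & ~x0 = True
    ~x0 = True
  (x2 & ~x1) | (x3 | ~x1) = True
    x2 & ~x1 = False
      ~x1 = False
    x3 | ~x1 = True
      ~x1 = False
Both conjuncts True, so the formula holds.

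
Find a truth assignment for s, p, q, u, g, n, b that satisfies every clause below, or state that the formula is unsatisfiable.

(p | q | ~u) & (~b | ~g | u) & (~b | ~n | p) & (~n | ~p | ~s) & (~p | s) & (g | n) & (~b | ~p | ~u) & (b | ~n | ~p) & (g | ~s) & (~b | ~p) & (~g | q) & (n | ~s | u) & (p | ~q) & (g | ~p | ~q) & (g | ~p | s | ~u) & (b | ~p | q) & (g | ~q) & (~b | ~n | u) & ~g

s: False, p: False, q: False, u: False, g: False, n: True, b: False

Unit clause (~g) forces g = False.
In (g | n) only n is left, so n = True.
In (g | ~s) only ~s is left, so s = False.
In (g | ~q) only ~q is left, so q = False.
In (~p | s) only ~p is left, so p = False.
In (p | q | ~u) only ~u is left, so u = False.
In (~b | ~n | p) only ~b is left, so b = False.
All clauses satisfied.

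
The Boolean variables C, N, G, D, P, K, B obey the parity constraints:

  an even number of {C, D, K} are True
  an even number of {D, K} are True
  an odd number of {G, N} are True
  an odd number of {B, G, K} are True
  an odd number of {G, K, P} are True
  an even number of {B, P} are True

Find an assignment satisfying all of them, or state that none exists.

C = False; N = False; G = True; D = True; P = True; K = True; B = True

{C, D, K}: 2 true → even ✓
{D, K}: 2 true → even ✓
{G, N}: 1 true → odd ✓
{B, G, K}: 3 true → odd ✓
{G, K, P}: 3 true → odd ✓
{B, P}: 2 true → even ✓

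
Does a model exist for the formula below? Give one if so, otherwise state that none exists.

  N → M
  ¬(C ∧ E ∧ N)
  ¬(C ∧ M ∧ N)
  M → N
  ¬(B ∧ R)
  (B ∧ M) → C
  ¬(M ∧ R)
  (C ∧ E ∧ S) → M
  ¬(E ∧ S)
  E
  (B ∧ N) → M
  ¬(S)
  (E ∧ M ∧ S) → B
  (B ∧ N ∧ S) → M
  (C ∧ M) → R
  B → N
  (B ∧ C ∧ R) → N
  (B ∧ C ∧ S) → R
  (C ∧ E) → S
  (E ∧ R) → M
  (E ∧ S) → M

Unit clause (¬S) forces S = False.
Unit clause (E) forces E = True.
In (¬C ∨ ¬E ∨ S) only ¬C is left, so C = False.
Set M = True.
  then (¬B ∨ C ∨ ¬M) forces B = False.
  then (¬M ∨ N) forces N = True.
  then (¬M ∨ ¬R) forces R = False.
All clauses satisfied.

S = False, M = True, B = False, R = False, N = True, E = True, C = False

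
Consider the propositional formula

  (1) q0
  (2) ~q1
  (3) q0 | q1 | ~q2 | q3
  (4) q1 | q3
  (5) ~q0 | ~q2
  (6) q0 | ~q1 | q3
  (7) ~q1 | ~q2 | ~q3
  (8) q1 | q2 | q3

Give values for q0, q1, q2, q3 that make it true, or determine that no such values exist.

Unit clause (q0) forces q0 = True.
Unit clause (~q1) forces q1 = False.
In (q1 | q3) only q3 is left, so q3 = True.
In (~q0 | ~q2) only ~q2 is left, so q2 = False.
Check each clause:
  (q0): q0 holds.
  (~q1): ~q1 holds.
  (q0 | q1 | ~q2 | q3): q0 holds.
  (q1 | q3): q3 holds.
  (~q0 | ~q2): ~q2 holds.
  (q0 | ~q1 | q3): q0 holds.
  (~q1 | ~q2 | ~q3): ~q1 holds.
  (q1 | q2 | q3): q3 holds.
All clauses satisfied.

q0=T; q1=F; q2=F; q3=T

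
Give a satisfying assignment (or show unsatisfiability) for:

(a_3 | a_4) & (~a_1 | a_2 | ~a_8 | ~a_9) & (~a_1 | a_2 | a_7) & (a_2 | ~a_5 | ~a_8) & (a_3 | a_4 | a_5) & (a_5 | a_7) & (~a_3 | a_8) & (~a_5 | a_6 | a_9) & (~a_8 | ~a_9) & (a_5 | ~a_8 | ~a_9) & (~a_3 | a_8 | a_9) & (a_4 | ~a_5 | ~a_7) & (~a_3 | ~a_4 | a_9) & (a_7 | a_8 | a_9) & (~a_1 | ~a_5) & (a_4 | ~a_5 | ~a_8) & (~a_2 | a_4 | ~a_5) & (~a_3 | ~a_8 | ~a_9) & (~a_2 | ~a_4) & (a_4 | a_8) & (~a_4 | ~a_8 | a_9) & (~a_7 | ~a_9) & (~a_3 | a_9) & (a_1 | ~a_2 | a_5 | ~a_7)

Set a_1 = False.
Try a_2 = True:
  (~a_2 | ~a_4) forces a_4 = False.
  (a_3 | a_4) forces a_3 = True.
  (~a_3 | a_8) forces a_8 = True.
  (~a_8 | ~a_9) forces a_9 = False.
  clause (~a_3 | a_9) is falsified — backtrack.
So a_2 = False.
Set a_3 = False.
  then (a_3 | a_4) forces a_4 = True.
Set a_5 = False.
  then (a_5 | a_7) forces a_7 = True.
  then (~a_7 | ~a_9) forces a_9 = False.
  then (~a_4 | ~a_8 | a_9) forces a_8 = False.
Set a_6 = True.
All clauses satisfied.

a_1 = False, a_2 = False, a_3 = False, a_4 = True, a_5 = False, a_6 = True, a_7 = True, a_8 = False, a_9 = False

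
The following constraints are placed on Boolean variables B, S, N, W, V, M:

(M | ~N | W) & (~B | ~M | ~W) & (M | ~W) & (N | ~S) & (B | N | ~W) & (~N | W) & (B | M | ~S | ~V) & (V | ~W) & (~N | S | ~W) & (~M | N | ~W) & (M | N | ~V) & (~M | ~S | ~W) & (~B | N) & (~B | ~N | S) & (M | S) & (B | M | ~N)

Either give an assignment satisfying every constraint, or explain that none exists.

Set B = False.
Try S = True:
  (N | ~S) forces N = True.
  (~N | W) forces W = True.
  (M | ~W) forces M = True.
  clause (~M | ~S | ~W) is falsified — backtrack.
So S = False.
  then (M | S) forces M = True.
Set N = False.
  then (B | N | ~W) forces W = False.
Set V = True.
All clauses satisfied.

B = False; S = False; N = False; W = False; V = True; M = True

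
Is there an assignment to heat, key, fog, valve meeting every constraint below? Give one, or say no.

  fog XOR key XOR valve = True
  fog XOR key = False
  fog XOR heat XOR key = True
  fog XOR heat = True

heat: True, key: False, fog: False, valve: True

fog XOR key XOR valve = F XOR F XOR T = True ✓
fog XOR key = F XOR F = False ✓
fog XOR heat XOR key = F XOR T XOR F = True ✓
fog XOR heat = F XOR T = True ✓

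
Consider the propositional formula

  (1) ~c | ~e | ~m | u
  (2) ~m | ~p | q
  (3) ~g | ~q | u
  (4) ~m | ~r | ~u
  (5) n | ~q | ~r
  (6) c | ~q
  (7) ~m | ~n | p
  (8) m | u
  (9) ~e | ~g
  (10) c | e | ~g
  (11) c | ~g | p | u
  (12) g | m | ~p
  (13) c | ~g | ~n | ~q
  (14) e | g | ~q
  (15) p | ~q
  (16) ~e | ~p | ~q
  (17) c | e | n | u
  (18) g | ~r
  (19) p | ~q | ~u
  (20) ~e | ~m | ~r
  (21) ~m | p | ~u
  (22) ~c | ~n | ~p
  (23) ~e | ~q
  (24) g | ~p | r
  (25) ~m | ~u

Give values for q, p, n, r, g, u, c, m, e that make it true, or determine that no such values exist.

Set q = False.
Set p = False.
Set n = False.
Set r = False.
Set g = False.
Set u = True.
  then (~m | p | ~u) forces m = False.
Set c = False.
Set e = False.
All clauses satisfied.

q = False, p = False, n = False, r = False, g = False, u = True, c = False, m = False, e = False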